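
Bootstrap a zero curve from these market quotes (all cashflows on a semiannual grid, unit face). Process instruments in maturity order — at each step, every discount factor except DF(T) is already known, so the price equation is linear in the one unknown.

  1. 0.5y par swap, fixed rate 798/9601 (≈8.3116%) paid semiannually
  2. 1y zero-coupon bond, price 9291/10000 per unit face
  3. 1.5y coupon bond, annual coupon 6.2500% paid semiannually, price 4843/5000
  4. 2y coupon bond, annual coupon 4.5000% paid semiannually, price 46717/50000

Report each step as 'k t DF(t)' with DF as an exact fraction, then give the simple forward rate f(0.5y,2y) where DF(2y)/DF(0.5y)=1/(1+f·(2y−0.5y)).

1 1/2 9601/10000
2 1 9291/10000
3 3/2 441/500
4 2 533/625
f(0.5y,2y) = ((9601/10000)/(533/625) − 1)/(3/2) = 1073/12792 ≈ 8.3881%

step 1 [0.5y] swap r/2=399/9601: DF=(1 − 399/9601·(0))/(1+399/9601) = 9601/10000 ≈ 0.960100
step 2 [1y] zero: DF = P = 9291/10000 ≈ 0.929100
step 3 [1.5y] bond c/2=1/32: DF=(4843/5000 − 1/32·(0.960100+0.929100))/(1+1/32) = 441/500 ≈ 0.882000
step 4 [2y] bond c/2=9/400: DF=(46717/50000 − 9/400·(0.960100+0.929100+0.882000))/(1+9/400) = 533/625 ≈ 0.852800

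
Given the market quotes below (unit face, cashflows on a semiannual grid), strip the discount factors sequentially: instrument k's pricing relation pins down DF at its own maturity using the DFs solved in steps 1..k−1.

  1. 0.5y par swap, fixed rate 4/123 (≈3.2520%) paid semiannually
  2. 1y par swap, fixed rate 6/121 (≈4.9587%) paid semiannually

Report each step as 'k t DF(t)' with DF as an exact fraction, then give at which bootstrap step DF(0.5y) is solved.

step 1 [0.5y] swap r/2=2/123: DF=(1 − 2/123·(0))/(1+2/123) = 123/125 ≈ 0.984000
step 2 [1y] swap r/2=3/121: DF=(1 − 3/121·(0.984000))/(1+3/121) = 119/125 ≈ 0.952000

1 1/2 123/125
2 1 119/125
DF(0.5y) is solved at step 1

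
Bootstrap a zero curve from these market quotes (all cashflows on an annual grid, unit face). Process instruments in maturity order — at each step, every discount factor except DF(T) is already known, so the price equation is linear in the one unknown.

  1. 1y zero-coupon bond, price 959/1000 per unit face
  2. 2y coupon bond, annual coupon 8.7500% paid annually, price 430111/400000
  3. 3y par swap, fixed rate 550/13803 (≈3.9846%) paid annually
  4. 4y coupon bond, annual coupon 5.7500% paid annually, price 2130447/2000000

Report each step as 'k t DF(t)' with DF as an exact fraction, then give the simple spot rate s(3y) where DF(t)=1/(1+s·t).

step 1 [1y] zero: DF = P = 959/1000 ≈ 0.959000
step 2 [2y] bond c/1=7/80: DF=(430111/400000 − 7/80·(0.959000))/(1+7/80) = 2279/2500 ≈ 0.911600
step 3 [3y] swap r/1=550/13803: DF=(1 − 550/13803·(0.959000+0.911600))/(1+550/13803) = 89/100 ≈ 0.890000
step 4 [4y] bond c/1=23/400: DF=(2130447/2000000 − 23/400·(0.959000+0.911600+0.890000))/(1+23/400) = 2143/2500 ≈ 0.857200

1 1 959/1000
2 2 2279/2500
3 3 89/100
4 4 2143/2500
s(3y) = (1/(89/100) − 1)/(3) = 11/267 ≈ 4.1199%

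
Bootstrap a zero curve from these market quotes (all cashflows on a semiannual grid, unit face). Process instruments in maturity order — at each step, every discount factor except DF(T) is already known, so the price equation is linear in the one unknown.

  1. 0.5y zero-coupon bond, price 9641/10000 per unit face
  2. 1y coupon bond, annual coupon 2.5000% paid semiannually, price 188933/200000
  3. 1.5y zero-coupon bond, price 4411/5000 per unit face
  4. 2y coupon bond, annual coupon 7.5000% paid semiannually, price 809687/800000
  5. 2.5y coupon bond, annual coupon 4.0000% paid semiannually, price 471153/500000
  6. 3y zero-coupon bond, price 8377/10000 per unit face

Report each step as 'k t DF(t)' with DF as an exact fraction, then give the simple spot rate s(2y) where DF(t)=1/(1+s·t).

step 1 [0.5y] zero: DF = P = 9641/10000 ≈ 0.964100
step 2 [1y] bond c/2=1/80: DF=(188933/200000 − 1/80·(0.964100))/(1+1/80) = 9211/10000 ≈ 0.921100
step 3 [1.5y] zero: DF = P = 4411/5000 ≈ 0.882200
step 4 [2y] bond c/2=3/80: DF=(809687/800000 − 3/80·(0.964100+0.921100+0.882200))/(1+3/80) = 1751/2000 ≈ 0.875500
step 5 [2.5y] bond c/2=1/50: DF=(471153/500000 − 1/50·(0.964100+0.921100+0.882200+0.875500))/(1+1/50) = 2131/2500 ≈ 0.852400
step 6 [3y] zero: DF = P = 8377/10000 ≈ 0.837700

1 1/2 9641/10000
2 1 9211/10000
3 3/2 4411/5000
4 2 1751/2000
5 5/2 2131/2500
6 3 8377/10000
s(2y) = (1/(1751/2000) − 1)/(2) = 249/3502 ≈ 7.1102%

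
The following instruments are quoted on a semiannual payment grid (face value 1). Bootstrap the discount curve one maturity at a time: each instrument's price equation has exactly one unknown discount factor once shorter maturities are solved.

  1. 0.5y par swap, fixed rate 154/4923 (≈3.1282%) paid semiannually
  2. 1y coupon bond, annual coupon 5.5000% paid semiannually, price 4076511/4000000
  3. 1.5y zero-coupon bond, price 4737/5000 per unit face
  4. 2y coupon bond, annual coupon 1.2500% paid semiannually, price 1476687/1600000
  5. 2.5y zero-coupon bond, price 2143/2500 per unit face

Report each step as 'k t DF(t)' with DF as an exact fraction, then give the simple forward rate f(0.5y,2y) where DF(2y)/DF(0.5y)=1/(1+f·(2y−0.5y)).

step 1 [0.5y] swap r/2=77/4923: DF=(1 − 77/4923·(0))/(1+77/4923) = 4923/5000 ≈ 0.984600
step 2 [1y] bond c/2=11/400: DF=(4076511/4000000 − 11/400·(0.984600))/(1+11/400) = 1931/2000 ≈ 0.965500
step 3 [1.5y] zero: DF = P = 4737/5000 ≈ 0.947400
step 4 [2y] bond c/2=1/160: DF=(1476687/1600000 − 1/160·(0.984600+0.965500+0.947400))/(1+1/160) = 562/625 ≈ 0.899200
step 5 [2.5y] zero: DF = P = 2143/2500 ≈ 0.857200

1 1/2 4923/5000
2 1 1931/2000
3 3/2 4737/5000
4 2 562/625
5 5/2 2143/2500
f(0.5y,2y) = ((4923/5000)/(562/625) − 1)/(3/2) = 427/6744 ≈ 6.3316%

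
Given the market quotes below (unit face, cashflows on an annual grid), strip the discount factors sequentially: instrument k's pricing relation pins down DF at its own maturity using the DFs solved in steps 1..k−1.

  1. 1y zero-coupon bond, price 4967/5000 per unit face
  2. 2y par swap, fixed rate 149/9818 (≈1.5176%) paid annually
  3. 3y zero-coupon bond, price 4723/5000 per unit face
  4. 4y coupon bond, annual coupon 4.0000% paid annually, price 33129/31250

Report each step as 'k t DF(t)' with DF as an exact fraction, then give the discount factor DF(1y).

step 1 [1y] zero: DF = P = 4967/5000 ≈ 0.993400
step 2 [2y] swap r/1=149/9818: DF=(1 − 149/9818·(0.993400))/(1+149/9818) = 4851/5000 ≈ 0.970200
step 3 [3y] zero: DF = P = 4723/5000 ≈ 0.944600
step 4 [4y] bond c/1=1/25: DF=(33129/31250 − 1/25·(0.993400+0.970200+0.944600))/(1+1/25) = 363/400 ≈ 0.907500

1 1 4967/5000
2 2 4851/5000
3 3 4723/5000
4 4 363/400
DF(1y) = 4967/5000 ≈ 0.993400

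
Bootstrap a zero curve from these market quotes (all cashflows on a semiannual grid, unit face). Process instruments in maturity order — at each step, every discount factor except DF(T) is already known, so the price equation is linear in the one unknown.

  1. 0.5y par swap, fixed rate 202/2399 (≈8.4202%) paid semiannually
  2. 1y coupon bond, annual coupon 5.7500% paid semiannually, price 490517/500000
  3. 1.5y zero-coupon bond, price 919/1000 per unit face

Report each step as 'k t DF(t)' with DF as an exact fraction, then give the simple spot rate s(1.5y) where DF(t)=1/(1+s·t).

step 1 [0.5y] swap r/2=101/2399: DF=(1 − 101/2399·(0))/(1+101/2399) = 2399/2500 ≈ 0.959600
step 2 [1y] bond c/2=23/800: DF=(490517/500000 − 23/800·(0.959600))/(1+23/800) = 2317/2500 ≈ 0.926800
step 3 [1.5y] zero: DF = P = 919/1000 ≈ 0.919000

1 1/2 2399/2500
2 1 2317/2500
3 3/2 919/1000
s(1.5y) = (1/(919/1000) − 1)/(3/2) = 54/919 ≈ 5.8760%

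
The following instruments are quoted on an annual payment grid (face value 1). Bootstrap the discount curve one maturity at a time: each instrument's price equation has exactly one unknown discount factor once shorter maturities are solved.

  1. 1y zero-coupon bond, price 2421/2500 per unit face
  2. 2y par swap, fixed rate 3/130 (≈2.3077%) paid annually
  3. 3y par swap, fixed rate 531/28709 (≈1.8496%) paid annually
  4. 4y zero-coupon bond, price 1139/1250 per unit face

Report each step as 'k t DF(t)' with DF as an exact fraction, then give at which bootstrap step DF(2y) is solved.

step 1 [1y] zero: DF = P = 2421/2500 ≈ 0.968400
step 2 [2y] swap r/1=3/130: DF=(1 − 3/130·(0.968400))/(1+3/130) = 2389/2500 ≈ 0.955600
step 3 [3y] swap r/1=531/28709: DF=(1 − 531/28709·(0.968400+0.955600))/(1+531/28709) = 9469/10000 ≈ 0.946900
step 4 [4y] zero: DF = P = 1139/1250 ≈ 0.911200

1 1 2421/2500
2 2 2389/2500
3 3 9469/10000
4 4 1139/1250
DF(2y) is solved at step 2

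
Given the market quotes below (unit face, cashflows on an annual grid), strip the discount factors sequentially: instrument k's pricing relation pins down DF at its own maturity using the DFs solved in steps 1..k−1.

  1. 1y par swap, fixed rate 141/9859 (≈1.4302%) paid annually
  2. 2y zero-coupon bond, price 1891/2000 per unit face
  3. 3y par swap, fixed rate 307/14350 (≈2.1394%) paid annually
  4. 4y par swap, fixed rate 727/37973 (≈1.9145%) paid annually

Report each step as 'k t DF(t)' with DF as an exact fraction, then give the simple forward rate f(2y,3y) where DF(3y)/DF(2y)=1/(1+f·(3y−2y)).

1 1 9859/10000
2 2 1891/2000
3 3 4693/5000
4 4 9273/10000
f(2y,3y) = ((1891/2000)/(4693/5000) − 1)/(1) = 69/9386 ≈ 0.7351%

step 1 [1y] swap r/1=141/9859: DF=(1 − 141/9859·(0))/(1+141/9859) = 9859/10000 ≈ 0.985900
step 2 [2y] zero: DF = P = 1891/2000 ≈ 0.945500
step 3 [3y] swap r/1=307/14350: DF=(1 − 307/14350·(0.985900+0.945500))/(1+307/14350) = 4693/5000 ≈ 0.938600
step 4 [4y] swap r/1=727/37973: DF=(1 − 727/37973·(0.985900+0.945500+0.938600))/(1+727/37973) = 9273/10000 ≈ 0.927300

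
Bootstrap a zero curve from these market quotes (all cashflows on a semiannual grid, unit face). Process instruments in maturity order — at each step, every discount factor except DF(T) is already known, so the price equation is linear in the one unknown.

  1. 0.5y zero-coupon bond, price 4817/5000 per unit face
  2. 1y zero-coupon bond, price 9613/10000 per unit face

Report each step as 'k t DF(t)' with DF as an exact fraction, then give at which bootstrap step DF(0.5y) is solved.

step 1 [0.5y] zero: DF = P = 4817/5000 ≈ 0.963400
step 2 [1y] zero: DF = P = 9613/10000 ≈ 0.961300

1 1/2 4817/5000
2 1 9613/10000
DF(0.5y) is solved at step 1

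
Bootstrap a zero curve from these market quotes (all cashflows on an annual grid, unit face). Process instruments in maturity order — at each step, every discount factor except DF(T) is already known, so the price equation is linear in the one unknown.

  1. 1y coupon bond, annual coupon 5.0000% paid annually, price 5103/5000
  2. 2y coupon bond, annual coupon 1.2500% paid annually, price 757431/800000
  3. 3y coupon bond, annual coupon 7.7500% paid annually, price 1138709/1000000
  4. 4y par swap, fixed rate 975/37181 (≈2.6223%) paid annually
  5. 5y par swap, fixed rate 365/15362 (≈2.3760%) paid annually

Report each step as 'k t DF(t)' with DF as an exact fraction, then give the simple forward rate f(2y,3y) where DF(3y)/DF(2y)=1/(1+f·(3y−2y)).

step 1 [1y] bond c/1=1/20: DF=(5103/5000 − 1/20·(0))/(1+1/20) = 243/250 ≈ 0.972000
step 2 [2y] bond c/1=1/80: DF=(757431/800000 − 1/80·(0.972000))/(1+1/80) = 9231/10000 ≈ 0.923100
step 3 [3y] bond c/1=31/400: DF=(1138709/1000000 − 31/400·(0.972000+0.923100))/(1+31/400) = 1841/2000 ≈ 0.920500
step 4 [4y] swap r/1=975/37181: DF=(1 − 975/37181·(0.972000+0.923100+0.920500))/(1+975/37181) = 361/400 ≈ 0.902500
step 5 [5y] swap r/1=365/15362: DF=(1 − 365/15362·(0.972000+0.923100+0.920500+0.902500))/(1+365/15362) = 1781/2000 ≈ 0.890500

1 1 243/250
2 2 9231/10000
3 3 1841/2000
4 4 361/400
5 5 1781/2000
f(2y,3y) = ((9231/10000)/(1841/2000) − 1)/(1) = 26/9205 ≈ 0.2825%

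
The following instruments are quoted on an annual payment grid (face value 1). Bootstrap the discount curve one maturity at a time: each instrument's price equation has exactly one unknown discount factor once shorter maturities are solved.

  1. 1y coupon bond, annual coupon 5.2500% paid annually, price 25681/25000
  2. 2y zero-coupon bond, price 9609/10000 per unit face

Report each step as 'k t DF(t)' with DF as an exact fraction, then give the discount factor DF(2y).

step 1 [1y] bond c/1=21/400: DF=(25681/25000 − 21/400·(0))/(1+21/400) = 122/125 ≈ 0.976000
step 2 [2y] zero: DF = P = 9609/10000 ≈ 0.960900

1 1 122/125
2 2 9609/10000
DF(2y) = 9609/10000 ≈ 0.960900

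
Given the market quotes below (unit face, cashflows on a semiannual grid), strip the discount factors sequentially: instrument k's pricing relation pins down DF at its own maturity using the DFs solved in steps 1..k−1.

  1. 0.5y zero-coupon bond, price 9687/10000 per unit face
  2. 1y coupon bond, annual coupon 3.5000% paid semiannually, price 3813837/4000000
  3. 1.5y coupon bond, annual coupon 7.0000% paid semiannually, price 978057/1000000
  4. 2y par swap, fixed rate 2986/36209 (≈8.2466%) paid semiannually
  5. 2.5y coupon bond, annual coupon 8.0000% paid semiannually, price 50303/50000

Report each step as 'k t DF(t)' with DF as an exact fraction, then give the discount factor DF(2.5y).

step 1 [0.5y] zero: DF = P = 9687/10000 ≈ 0.968700
step 2 [1y] bond c/2=7/400: DF=(3813837/4000000 − 7/400·(0.968700))/(1+7/400) = 2301/2500 ≈ 0.920400
step 3 [1.5y] bond c/2=7/200: DF=(978057/1000000 − 7/200·(0.968700+0.920400))/(1+7/200) = 8811/10000 ≈ 0.881100
step 4 [2y] swap r/2=1493/36209: DF=(1 − 1493/36209·(0.968700+0.920400+0.881100))/(1+1493/36209) = 8507/10000 ≈ 0.850700
step 5 [2.5y] bond c/2=1/25: DF=(50303/50000 − 1/25·(0.968700+0.920400+0.881100+0.850700))/(1+1/25) = 8281/10000 ≈ 0.828100

1 1/2 9687/10000
2 1 2301/2500
3 3/2 8811/10000
4 2 8507/10000
5 5/2 8281/10000
DF(2.5y) = 8281/10000 ≈ 0.828100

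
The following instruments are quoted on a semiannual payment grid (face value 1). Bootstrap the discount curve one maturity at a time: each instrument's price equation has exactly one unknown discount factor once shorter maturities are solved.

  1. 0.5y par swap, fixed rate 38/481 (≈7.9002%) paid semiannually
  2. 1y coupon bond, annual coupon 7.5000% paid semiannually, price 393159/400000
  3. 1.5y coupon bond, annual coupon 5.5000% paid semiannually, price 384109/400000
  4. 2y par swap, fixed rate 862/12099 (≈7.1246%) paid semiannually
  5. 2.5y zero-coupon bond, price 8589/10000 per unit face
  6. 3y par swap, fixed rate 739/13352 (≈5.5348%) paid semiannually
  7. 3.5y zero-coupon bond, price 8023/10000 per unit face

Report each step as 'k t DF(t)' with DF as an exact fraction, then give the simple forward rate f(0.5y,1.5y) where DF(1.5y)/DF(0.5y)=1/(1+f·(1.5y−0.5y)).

1 1/2 481/500
2 1 4563/5000
3 3/2 2211/2500
4 2 8707/10000
5 5/2 8589/10000
6 3 4261/5000
7 7/2 8023/10000
f(0.5y,1.5y) = ((481/500)/(2211/2500) − 1)/(1) = 194/2211 ≈ 8.7743%

step 1 [0.5y] swap r/2=19/481: DF=(1 − 19/481·(0))/(1+19/481) = 481/500 ≈ 0.962000
step 2 [1y] bond c/2=3/80: DF=(393159/400000 − 3/80·(0.962000))/(1+3/80) = 4563/5000 ≈ 0.912600
step 3 [1.5y] bond c/2=11/400: DF=(384109/400000 − 11/400·(0.962000+0.912600))/(1+11/400) = 2211/2500 ≈ 0.884400
step 4 [2y] swap r/2=431/12099: DF=(1 − 431/12099·(0.962000+0.912600+0.884400))/(1+431/12099) = 8707/10000 ≈ 0.870700
step 5 [2.5y] zero: DF = P = 8589/10000 ≈ 0.858900
step 6 [3y] swap r/2=739/26704: DF=(1 − 739/26704·(0.962000+0.912600+0.884400+0.870700+0.858900))/(1+739/26704) = 4261/5000 ≈ 0.852200
step 7 [3.5y] zero: DF = P = 8023/10000 ≈ 0.802300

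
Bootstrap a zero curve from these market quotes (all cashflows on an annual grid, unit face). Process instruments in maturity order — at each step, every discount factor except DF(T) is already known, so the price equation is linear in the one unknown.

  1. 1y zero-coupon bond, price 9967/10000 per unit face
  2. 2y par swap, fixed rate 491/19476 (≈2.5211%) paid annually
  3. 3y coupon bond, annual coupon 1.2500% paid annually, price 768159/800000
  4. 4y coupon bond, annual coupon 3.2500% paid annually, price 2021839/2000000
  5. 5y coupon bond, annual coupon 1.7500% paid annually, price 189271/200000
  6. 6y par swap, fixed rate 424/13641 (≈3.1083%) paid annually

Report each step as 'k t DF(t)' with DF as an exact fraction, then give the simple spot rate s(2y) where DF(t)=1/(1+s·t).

step 1 [1y] zero: DF = P = 9967/10000 ≈ 0.996700
step 2 [2y] swap r/1=491/19476: DF=(1 − 491/19476·(0.996700))/(1+491/19476) = 9509/10000 ≈ 0.950900
step 3 [3y] bond c/1=1/80: DF=(768159/800000 − 1/80·(0.996700+0.950900))/(1+1/80) = 9243/10000 ≈ 0.924300
step 4 [4y] bond c/1=13/400: DF=(2021839/2000000 − 13/400·(0.996700+0.950900+0.924300))/(1+13/400) = 8887/10000 ≈ 0.888700
step 5 [5y] bond c/1=7/400: DF=(189271/200000 − 7/400·(0.996700+0.950900+0.924300+0.888700))/(1+7/400) = 4327/5000 ≈ 0.865400
step 6 [6y] swap r/1=424/13641: DF=(1 − 424/13641·(0.996700+0.950900+0.924300+0.888700+0.865400))/(1+424/13641) = 519/625 ≈ 0.830400

1 1 9967/10000
2 2 9509/10000
3 3 9243/10000
4 4 8887/10000
5 5 4327/5000
6 6 519/625
s(2y) = (1/(9509/10000) − 1)/(2) = 491/19018 ≈ 2.5818%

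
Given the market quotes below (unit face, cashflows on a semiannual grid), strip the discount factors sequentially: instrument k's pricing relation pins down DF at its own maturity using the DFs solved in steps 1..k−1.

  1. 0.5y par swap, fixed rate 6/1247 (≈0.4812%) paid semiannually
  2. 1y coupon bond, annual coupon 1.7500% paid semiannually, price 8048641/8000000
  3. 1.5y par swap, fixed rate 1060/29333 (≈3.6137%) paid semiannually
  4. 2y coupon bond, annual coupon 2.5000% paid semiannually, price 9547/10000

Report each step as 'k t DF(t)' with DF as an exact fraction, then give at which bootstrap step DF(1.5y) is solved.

step 1 [0.5y] swap r/2=3/1247: DF=(1 − 3/1247·(0))/(1+3/1247) = 1247/1250 ≈ 0.997600
step 2 [1y] bond c/2=7/800: DF=(8048641/8000000 − 7/800·(0.997600))/(1+7/800) = 9887/10000 ≈ 0.988700
step 3 [1.5y] swap r/2=530/29333: DF=(1 − 530/29333·(0.997600+0.988700))/(1+530/29333) = 947/1000 ≈ 0.947000
step 4 [2y] bond c/2=1/80: DF=(9547/10000 − 1/80·(0.997600+0.988700+0.947000))/(1+1/80) = 9067/10000 ≈ 0.906700

1 1/2 1247/1250
2 1 9887/10000
3 3/2 947/1000
4 2 9067/10000
DF(1.5y) is solved at step 3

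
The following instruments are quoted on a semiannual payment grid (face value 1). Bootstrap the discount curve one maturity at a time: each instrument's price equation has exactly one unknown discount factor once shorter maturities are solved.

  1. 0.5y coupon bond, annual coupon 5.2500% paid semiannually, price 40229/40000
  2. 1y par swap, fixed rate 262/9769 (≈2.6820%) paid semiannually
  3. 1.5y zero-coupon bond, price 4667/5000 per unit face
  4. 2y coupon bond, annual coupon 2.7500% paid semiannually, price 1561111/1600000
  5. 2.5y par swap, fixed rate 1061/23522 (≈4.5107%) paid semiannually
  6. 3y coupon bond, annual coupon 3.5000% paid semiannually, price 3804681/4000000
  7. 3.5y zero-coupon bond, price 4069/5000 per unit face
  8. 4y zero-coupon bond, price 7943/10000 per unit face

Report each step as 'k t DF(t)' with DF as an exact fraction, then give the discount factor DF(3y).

step 1 [0.5y] bond c/2=21/800: DF=(40229/40000 − 21/800·(0))/(1+21/800) = 49/50 ≈ 0.980000
step 2 [1y] swap r/2=131/9769: DF=(1 − 131/9769·(0.980000))/(1+131/9769) = 4869/5000 ≈ 0.973800
step 3 [1.5y] zero: DF = P = 4667/5000 ≈ 0.933400
step 4 [2y] bond c/2=11/800: DF=(1561111/1600000 − 11/800·(0.980000+0.973800+0.933400))/(1+11/800) = 9233/10000 ≈ 0.923300
step 5 [2.5y] swap r/2=1061/47044: DF=(1 − 1061/47044·(0.980000+0.973800+0.933400+0.923300))/(1+1061/47044) = 8939/10000 ≈ 0.893900
step 6 [3y] bond c/2=7/400: DF=(3804681/4000000 − 7/400·(0.980000+0.973800+0.933400+0.923300+0.893900))/(1+7/400) = 8539/10000 ≈ 0.853900
step 7 [3.5y] zero: DF = P = 4069/5000 ≈ 0.813800
step 8 [4y] zero: DF = P = 7943/10000 ≈ 0.794300

1 1/2 49/50
2 1 4869/5000
3 3/2 4667/5000
4 2 9233/10000
5 5/2 8939/10000
6 3 8539/10000
7 7/2 4069/5000
8 4 7943/10000
DF(3y) = 8539/10000 ≈ 0.853900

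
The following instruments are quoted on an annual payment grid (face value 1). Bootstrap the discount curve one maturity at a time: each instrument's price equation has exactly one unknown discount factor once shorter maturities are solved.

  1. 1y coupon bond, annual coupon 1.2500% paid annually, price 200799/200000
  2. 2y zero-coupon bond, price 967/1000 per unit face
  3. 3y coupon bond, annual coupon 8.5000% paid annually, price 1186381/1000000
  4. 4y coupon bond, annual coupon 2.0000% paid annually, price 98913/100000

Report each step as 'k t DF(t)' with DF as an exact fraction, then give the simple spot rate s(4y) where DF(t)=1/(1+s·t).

step 1 [1y] bond c/1=1/80: DF=(200799/200000 − 1/80·(0))/(1+1/80) = 2479/2500 ≈ 0.991600
step 2 [2y] zero: DF = P = 967/1000 ≈ 0.967000
step 3 [3y] bond c/1=17/200: DF=(1186381/1000000 − 17/200·(0.991600+0.967000))/(1+17/200) = 47/50 ≈ 0.940000
step 4 [4y] bond c/1=1/50: DF=(98913/100000 − 1/50·(0.991600+0.967000+0.940000))/(1+1/50) = 9129/10000 ≈ 0.912900

1 1 2479/2500
2 2 967/1000
3 3 47/50
4 4 9129/10000
s(4y) = (1/(9129/10000) − 1)/(4) = 871/36516 ≈ 2.3853%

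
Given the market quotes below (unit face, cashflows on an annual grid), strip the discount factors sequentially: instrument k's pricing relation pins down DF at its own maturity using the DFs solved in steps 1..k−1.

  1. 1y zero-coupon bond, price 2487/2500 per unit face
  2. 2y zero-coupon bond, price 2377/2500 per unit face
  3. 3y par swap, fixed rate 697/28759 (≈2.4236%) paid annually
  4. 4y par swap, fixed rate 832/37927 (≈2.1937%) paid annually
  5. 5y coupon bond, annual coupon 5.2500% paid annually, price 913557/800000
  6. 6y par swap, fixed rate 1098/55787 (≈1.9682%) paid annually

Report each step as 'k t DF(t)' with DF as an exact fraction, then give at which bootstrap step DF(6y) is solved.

1 1 2487/2500
2 2 2377/2500
3 3 9303/10000
4 4 573/625
5 5 4479/5000
6 6 4451/5000
DF(6y) is solved at step 6

step 1 [1y] zero: DF = P = 2487/2500 ≈ 0.994800
step 2 [2y] zero: DF = P = 2377/2500 ≈ 0.950800
step 3 [3y] swap r/1=697/28759: DF=(1 − 697/28759·(0.994800+0.950800))/(1+697/28759) = 9303/10000 ≈ 0.930300
step 4 [4y] swap r/1=832/37927: DF=(1 − 832/37927·(0.994800+0.950800+0.930300))/(1+832/37927) = 573/625 ≈ 0.916800
step 5 [5y] bond c/1=21/400: DF=(913557/800000 − 21/400·(0.994800+0.950800+0.930300+0.916800))/(1+21/400) = 4479/5000 ≈ 0.895800
step 6 [6y] swap r/1=1098/55787: DF=(1 − 1098/55787·(0.994800+0.950800+0.930300+0.916800+0.895800))/(1+1098/55787) = 4451/5000 ≈ 0.890200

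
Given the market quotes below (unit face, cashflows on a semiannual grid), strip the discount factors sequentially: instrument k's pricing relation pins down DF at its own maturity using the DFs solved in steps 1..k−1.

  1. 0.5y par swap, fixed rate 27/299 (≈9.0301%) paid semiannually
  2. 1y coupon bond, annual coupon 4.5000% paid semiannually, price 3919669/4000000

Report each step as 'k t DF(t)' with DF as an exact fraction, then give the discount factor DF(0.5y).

1 1/2 598/625
2 1 9373/10000
DF(0.5y) = 598/625 ≈ 0.956800

step 1 [0.5y] swap r/2=27/598: DF=(1 − 27/598·(0))/(1+27/598) = 598/625 ≈ 0.956800
step 2 [1y] bond c/2=9/400: DF=(3919669/4000000 − 9/400·(0.956800))/(1+9/400) = 9373/10000 ≈ 0.937300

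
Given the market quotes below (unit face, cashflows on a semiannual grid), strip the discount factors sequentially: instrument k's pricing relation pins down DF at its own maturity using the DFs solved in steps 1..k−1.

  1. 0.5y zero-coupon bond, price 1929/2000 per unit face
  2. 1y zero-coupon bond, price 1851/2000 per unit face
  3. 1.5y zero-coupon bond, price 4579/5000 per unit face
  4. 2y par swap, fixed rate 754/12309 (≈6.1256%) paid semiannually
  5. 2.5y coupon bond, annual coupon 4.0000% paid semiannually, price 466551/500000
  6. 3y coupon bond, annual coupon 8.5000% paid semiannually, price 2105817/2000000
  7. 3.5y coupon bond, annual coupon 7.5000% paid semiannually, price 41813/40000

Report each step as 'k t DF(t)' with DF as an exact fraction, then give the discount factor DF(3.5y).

step 1 [0.5y] zero: DF = P = 1929/2000 ≈ 0.964500
step 2 [1y] zero: DF = P = 1851/2000 ≈ 0.925500
step 3 [1.5y] zero: DF = P = 4579/5000 ≈ 0.915800
step 4 [2y] swap r/2=377/12309: DF=(1 − 377/12309·(0.964500+0.925500+0.915800))/(1+377/12309) = 8869/10000 ≈ 0.886900
step 5 [2.5y] bond c/2=1/50: DF=(466551/500000 − 1/50·(0.964500+0.925500+0.915800+0.886900))/(1+1/50) = 1053/1250 ≈ 0.842400
step 6 [3y] bond c/2=17/400: DF=(2105817/2000000 − 17/400·(0.964500+0.925500+0.915800+0.886900+0.842400))/(1+17/400) = 8251/10000 ≈ 0.825100
step 7 [3.5y] bond c/2=3/80: DF=(41813/40000 − 3/80·(0.964500+0.925500+0.915800+0.886900+0.842400+0.825100))/(1+3/80) = 4069/5000 ≈ 0.813800

1 1/2 1929/2000
2 1 1851/2000
3 3/2 4579/5000
4 2 8869/10000
5 5/2 1053/1250
6 3 8251/10000
7 7/2 4069/5000
DF(3.5y) = 4069/5000 ≈ 0.813800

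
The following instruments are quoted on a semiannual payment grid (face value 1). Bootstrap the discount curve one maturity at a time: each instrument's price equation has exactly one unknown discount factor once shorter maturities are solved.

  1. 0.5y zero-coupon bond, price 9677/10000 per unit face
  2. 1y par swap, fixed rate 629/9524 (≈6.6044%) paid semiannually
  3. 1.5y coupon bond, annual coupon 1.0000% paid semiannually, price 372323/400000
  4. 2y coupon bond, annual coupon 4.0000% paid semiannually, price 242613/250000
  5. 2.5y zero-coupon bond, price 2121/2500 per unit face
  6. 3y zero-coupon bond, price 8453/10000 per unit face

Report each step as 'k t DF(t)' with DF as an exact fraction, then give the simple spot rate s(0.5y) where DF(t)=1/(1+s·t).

1 1/2 9677/10000
2 1 9371/10000
3 3/2 9167/10000
4 2 8961/10000
5 5/2 2121/2500
6 3 8453/10000
s(0.5y) = (1/(9677/10000) − 1)/(1/2) = 646/9677 ≈ 6.6756%

step 1 [0.5y] zero: DF = P = 9677/10000 ≈ 0.967700
step 2 [1y] swap r/2=629/19048: DF=(1 − 629/19048·(0.967700))/(1+629/19048) = 9371/10000 ≈ 0.937100
step 3 [1.5y] bond c/2=1/200: DF=(372323/400000 − 1/200·(0.967700+0.937100))/(1+1/200) = 9167/10000 ≈ 0.916700
step 4 [2y] bond c/2=1/50: DF=(242613/250000 − 1/50·(0.967700+0.937100+0.916700))/(1+1/50) = 8961/10000 ≈ 0.896100
step 5 [2.5y] zero: DF = P = 2121/2500 ≈ 0.848400
step 6 [3y] zero: DF = P = 8453/10000 ≈ 0.845300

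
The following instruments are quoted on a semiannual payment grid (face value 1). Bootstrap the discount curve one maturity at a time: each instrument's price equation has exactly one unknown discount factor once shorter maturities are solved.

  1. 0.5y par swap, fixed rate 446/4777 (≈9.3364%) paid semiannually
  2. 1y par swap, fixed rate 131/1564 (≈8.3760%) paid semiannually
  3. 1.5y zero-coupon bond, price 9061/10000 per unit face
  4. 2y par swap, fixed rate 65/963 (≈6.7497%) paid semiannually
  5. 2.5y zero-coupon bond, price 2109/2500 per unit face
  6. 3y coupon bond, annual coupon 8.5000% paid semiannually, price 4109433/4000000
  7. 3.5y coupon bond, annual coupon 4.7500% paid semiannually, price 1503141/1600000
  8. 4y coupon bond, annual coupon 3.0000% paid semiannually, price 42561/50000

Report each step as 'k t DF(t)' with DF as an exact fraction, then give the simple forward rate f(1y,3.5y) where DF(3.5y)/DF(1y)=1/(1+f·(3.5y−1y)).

1 1/2 4777/5000
2 1 4607/5000
3 3/2 9061/10000
4 2 1753/2000
5 5/2 2109/2500
6 3 8019/10000
7 7/2 3973/5000
8 4 1497/2000
f(1y,3.5y) = ((4607/5000)/(3973/5000) − 1)/(5/2) = 1268/19865 ≈ 6.3831%

step 1 [0.5y] swap r/2=223/4777: DF=(1 − 223/4777·(0))/(1+223/4777) = 4777/5000 ≈ 0.955400
step 2 [1y] swap r/2=131/3128: DF=(1 − 131/3128·(0.955400))/(1+131/3128) = 4607/5000 ≈ 0.921400
step 3 [1.5y] zero: DF = P = 9061/10000 ≈ 0.906100
step 4 [2y] swap r/2=65/1926: DF=(1 − 65/1926·(0.955400+0.921400+0.906100))/(1+65/1926) = 1753/2000 ≈ 0.876500
step 5 [2.5y] zero: DF = P = 2109/2500 ≈ 0.843600
step 6 [3y] bond c/2=17/400: DF=(4109433/4000000 − 17/400·(0.955400+0.921400+0.906100+0.876500+0.843600))/(1+17/400) = 8019/10000 ≈ 0.801900
step 7 [3.5y] bond c/2=19/800: DF=(1503141/1600000 − 19/800·(0.955400+0.921400+0.906100+0.876500+0.843600+0.801900))/(1+19/800) = 3973/5000 ≈ 0.794600
step 8 [4y] bond c/2=3/200: DF=(42561/50000 − 3/200·(0.955400+0.921400+0.906100+0.876500+0.843600+0.801900+0.794600))/(1+3/200) = 1497/2000 ≈ 0.748500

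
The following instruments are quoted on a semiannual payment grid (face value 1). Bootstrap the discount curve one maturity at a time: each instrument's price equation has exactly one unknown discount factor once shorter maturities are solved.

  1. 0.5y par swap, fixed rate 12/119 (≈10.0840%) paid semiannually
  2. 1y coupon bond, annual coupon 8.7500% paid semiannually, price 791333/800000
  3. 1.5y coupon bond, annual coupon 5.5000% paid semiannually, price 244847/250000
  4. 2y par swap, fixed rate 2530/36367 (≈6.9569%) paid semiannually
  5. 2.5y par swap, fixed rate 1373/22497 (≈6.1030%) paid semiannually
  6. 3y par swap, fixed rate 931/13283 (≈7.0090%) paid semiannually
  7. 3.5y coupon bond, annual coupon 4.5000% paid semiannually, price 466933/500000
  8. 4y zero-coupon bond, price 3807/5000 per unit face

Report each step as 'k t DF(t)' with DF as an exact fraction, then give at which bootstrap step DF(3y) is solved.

1 1/2 119/125
2 1 4539/5000
3 3/2 4517/5000
4 2 1747/2000
5 5/2 8627/10000
6 3 4069/5000
7 7/2 1991/2500
8 4 3807/5000
DF(3y) is solved at step 6

step 1 [0.5y] swap r/2=6/119: DF=(1 − 6/119·(0))/(1+6/119) = 119/125 ≈ 0.952000
step 2 [1y] bond c/2=7/160: DF=(791333/800000 − 7/160·(0.952000))/(1+7/160) = 4539/5000 ≈ 0.907800
step 3 [1.5y] bond c/2=11/400: DF=(244847/250000 − 11/400·(0.952000+0.907800))/(1+11/400) = 4517/5000 ≈ 0.903400
step 4 [2y] swap r/2=1265/36367: DF=(1 − 1265/36367·(0.952000+0.907800+0.903400))/(1+1265/36367) = 1747/2000 ≈ 0.873500
step 5 [2.5y] swap r/2=1373/44994: DF=(1 − 1373/44994·(0.952000+0.907800+0.903400+0.873500))/(1+1373/44994) = 8627/10000 ≈ 0.862700
step 6 [3y] swap r/2=931/26566: DF=(1 − 931/26566·(0.952000+0.907800+0.903400+0.873500+0.862700))/(1+931/26566) = 4069/5000 ≈ 0.813800
step 7 [3.5y] bond c/2=9/400: DF=(466933/500000 − 9/400·(0.952000+0.907800+0.903400+0.873500+0.862700+0.813800))/(1+9/400) = 1991/2500 ≈ 0.796400
step 8 [4y] zero: DF = P = 3807/5000 ≈ 0.761400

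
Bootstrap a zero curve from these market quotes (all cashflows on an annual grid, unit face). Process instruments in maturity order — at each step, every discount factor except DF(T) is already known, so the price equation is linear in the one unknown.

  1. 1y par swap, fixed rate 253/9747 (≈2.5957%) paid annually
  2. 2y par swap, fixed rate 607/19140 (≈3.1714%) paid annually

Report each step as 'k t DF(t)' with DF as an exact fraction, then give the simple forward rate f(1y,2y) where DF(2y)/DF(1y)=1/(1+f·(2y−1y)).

1 1 9747/10000
2 2 9393/10000
f(1y,2y) = ((9747/10000)/(9393/10000) − 1)/(1) = 118/3131 ≈ 3.7688%

step 1 [1y] swap r/1=253/9747: DF=(1 − 253/9747·(0))/(1+253/9747) = 9747/10000 ≈ 0.974700
step 2 [2y] swap r/1=607/19140: DF=(1 − 607/19140·(0.974700))/(1+607/19140) = 9393/10000 ≈ 0.939300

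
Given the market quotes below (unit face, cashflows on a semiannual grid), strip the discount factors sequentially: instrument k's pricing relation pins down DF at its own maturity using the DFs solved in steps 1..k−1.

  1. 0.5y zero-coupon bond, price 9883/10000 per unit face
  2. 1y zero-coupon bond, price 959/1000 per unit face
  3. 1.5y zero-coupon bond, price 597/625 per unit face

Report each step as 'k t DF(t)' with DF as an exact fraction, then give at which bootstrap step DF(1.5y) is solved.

1 1/2 9883/10000
2 1 959/1000
3 3/2 597/625
DF(1.5y) is solved at step 3

step 1 [0.5y] zero: DF = P = 9883/10000 ≈ 0.988300
step 2 [1y] zero: DF = P = 959/1000 ≈ 0.959000
step 3 [1.5y] zero: DF = P = 597/625 ≈ 0.955200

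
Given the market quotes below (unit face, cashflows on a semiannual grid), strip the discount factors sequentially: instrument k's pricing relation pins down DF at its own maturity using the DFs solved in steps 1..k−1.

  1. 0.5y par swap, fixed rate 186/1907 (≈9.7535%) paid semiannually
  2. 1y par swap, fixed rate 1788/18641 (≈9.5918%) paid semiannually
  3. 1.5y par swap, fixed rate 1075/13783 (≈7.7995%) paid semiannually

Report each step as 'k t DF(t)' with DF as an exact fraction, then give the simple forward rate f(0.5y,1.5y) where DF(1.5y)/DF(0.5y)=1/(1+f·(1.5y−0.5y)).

1 1/2 1907/2000
2 1 4553/5000
3 3/2 357/400
f(0.5y,1.5y) = ((1907/2000)/(357/400) − 1)/(1) = 122/1785 ≈ 6.8347%

step 1 [0.5y] swap r/2=93/1907: DF=(1 − 93/1907·(0))/(1+93/1907) = 1907/2000 ≈ 0.953500
step 2 [1y] swap r/2=894/18641: DF=(1 − 894/18641·(0.953500))/(1+894/18641) = 4553/5000 ≈ 0.910600
step 3 [1.5y] swap r/2=1075/27566: DF=(1 − 1075/27566·(0.953500+0.910600))/(1+1075/27566) = 357/400 ≈ 0.892500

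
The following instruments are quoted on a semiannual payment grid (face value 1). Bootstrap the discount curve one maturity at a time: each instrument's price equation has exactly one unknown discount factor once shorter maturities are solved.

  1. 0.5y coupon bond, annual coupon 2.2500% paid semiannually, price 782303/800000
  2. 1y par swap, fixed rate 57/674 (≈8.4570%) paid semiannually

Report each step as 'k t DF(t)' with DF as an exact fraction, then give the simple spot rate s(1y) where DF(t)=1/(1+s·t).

step 1 [0.5y] bond c/2=9/800: DF=(782303/800000 − 9/800·(0))/(1+9/800) = 967/1000 ≈ 0.967000
step 2 [1y] swap r/2=57/1348: DF=(1 − 57/1348·(0.967000))/(1+57/1348) = 4601/5000 ≈ 0.920200

1 1/2 967/1000
2 1 4601/5000
s(1y) = (1/(4601/5000) − 1)/(1) = 399/4601 ≈ 8.6720%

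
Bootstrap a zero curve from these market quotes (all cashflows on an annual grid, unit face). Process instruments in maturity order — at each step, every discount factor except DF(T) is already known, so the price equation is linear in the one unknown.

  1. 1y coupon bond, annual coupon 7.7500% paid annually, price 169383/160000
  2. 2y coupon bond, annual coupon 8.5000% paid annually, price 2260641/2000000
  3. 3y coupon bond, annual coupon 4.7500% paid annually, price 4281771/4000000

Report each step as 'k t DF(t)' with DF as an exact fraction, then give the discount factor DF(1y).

1 1 393/400
2 2 603/625
3 3 1167/1250
DF(1y) = 393/400 ≈ 0.982500

step 1 [1y] bond c/1=31/400: DF=(169383/160000 − 31/400·(0))/(1+31/400) = 393/400 ≈ 0.982500
step 2 [2y] bond c/1=17/200: DF=(2260641/2000000 − 17/200·(0.982500))/(1+17/200) = 603/625 ≈ 0.964800
step 3 [3y] bond c/1=19/400: DF=(4281771/4000000 − 19/400·(0.982500+0.964800))/(1+19/400) = 1167/1250 ≈ 0.933600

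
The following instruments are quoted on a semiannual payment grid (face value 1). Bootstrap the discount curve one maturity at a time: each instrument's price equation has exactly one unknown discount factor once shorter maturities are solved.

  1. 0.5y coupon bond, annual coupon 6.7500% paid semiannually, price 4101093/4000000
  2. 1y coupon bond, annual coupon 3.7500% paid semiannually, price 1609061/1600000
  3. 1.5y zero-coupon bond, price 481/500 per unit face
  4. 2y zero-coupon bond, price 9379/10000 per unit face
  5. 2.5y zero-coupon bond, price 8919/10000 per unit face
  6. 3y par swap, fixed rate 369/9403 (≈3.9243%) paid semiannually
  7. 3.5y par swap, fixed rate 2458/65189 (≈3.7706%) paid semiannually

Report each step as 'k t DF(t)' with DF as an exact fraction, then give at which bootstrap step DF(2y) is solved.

step 1 [0.5y] bond c/2=27/800: DF=(4101093/4000000 − 27/800·(0))/(1+27/800) = 4959/5000 ≈ 0.991800
step 2 [1y] bond c/2=3/160: DF=(1609061/1600000 − 3/160·(0.991800))/(1+3/160) = 9689/10000 ≈ 0.968900
step 3 [1.5y] zero: DF = P = 481/500 ≈ 0.962000
step 4 [2y] zero: DF = P = 9379/10000 ≈ 0.937900
step 5 [2.5y] zero: DF = P = 8919/10000 ≈ 0.891900
step 6 [3y] swap r/2=369/18806: DF=(1 − 369/18806·(0.991800+0.968900+0.962000+0.937900+0.891900))/(1+369/18806) = 8893/10000 ≈ 0.889300
step 7 [3.5y] swap r/2=1229/65189: DF=(1 − 1229/65189·(0.991800+0.968900+0.962000+0.937900+0.891900+0.889300))/(1+1229/65189) = 8771/10000 ≈ 0.877100

1 1/2 4959/5000
2 1 9689/10000
3 3/2 481/500
4 2 9379/10000
5 5/2 8919/10000
6 3 8893/10000
7 7/2 8771/10000
DF(2y) is solved at step 4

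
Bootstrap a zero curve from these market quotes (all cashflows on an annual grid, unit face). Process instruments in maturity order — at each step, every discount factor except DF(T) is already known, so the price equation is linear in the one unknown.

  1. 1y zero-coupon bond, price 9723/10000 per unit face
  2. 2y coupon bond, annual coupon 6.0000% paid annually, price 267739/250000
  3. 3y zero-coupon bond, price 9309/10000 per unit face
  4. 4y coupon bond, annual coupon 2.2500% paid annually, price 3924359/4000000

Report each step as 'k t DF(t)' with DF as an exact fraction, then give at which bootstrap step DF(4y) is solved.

step 1 [1y] zero: DF = P = 9723/10000 ≈ 0.972300
step 2 [2y] bond c/1=3/50: DF=(267739/250000 − 3/50·(0.972300))/(1+3/50) = 9553/10000 ≈ 0.955300
step 3 [3y] zero: DF = P = 9309/10000 ≈ 0.930900
step 4 [4y] bond c/1=9/400: DF=(3924359/4000000 − 9/400·(0.972300+0.955300+0.930900))/(1+9/400) = 4483/5000 ≈ 0.896600

1 1 9723/10000
2 2 9553/10000
3 3 9309/10000
4 4 4483/5000
DF(4y) is solved at step 4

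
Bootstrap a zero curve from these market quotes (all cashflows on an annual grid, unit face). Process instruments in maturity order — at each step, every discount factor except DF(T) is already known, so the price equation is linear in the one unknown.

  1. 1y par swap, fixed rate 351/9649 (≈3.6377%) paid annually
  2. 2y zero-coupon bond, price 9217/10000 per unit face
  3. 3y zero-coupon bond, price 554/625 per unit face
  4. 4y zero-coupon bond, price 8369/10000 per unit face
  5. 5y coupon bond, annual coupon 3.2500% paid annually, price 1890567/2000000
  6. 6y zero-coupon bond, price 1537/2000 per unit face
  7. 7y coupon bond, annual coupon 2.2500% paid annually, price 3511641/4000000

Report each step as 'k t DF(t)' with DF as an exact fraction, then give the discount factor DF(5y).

step 1 [1y] swap r/1=351/9649: DF=(1 − 351/9649·(0))/(1+351/9649) = 9649/10000 ≈ 0.964900
step 2 [2y] zero: DF = P = 9217/10000 ≈ 0.921700
step 3 [3y] zero: DF = P = 554/625 ≈ 0.886400
step 4 [4y] zero: DF = P = 8369/10000 ≈ 0.836900
step 5 [5y] bond c/1=13/400: DF=(1890567/2000000 − 13/400·(0.964900+0.921700+0.886400+0.836900))/(1+13/400) = 8019/10000 ≈ 0.801900
step 6 [6y] zero: DF = P = 1537/2000 ≈ 0.768500
step 7 [7y] bond c/1=9/400: DF=(3511641/4000000 − 9/400·(0.964900+0.921700+0.886400+0.836900+0.801900+0.768500))/(1+9/400) = 3723/5000 ≈ 0.744600

1 1 9649/10000
2 2 9217/10000
3 3 554/625
4 4 8369/10000
5 5 8019/10000
6 6 1537/2000
7 7 3723/5000
DF(5y) = 8019/10000 ≈ 0.801900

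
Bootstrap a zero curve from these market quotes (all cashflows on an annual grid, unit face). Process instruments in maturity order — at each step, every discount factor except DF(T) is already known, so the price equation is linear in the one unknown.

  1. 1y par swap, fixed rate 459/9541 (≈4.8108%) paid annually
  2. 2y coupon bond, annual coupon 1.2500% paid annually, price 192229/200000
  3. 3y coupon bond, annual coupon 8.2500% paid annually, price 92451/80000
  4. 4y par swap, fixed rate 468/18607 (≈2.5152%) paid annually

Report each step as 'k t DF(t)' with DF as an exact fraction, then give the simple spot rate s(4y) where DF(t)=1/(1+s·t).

step 1 [1y] swap r/1=459/9541: DF=(1 − 459/9541·(0))/(1+459/9541) = 9541/10000 ≈ 0.954100
step 2 [2y] bond c/1=1/80: DF=(192229/200000 − 1/80·(0.954100))/(1+1/80) = 15/16 ≈ 0.937500
step 3 [3y] bond c/1=33/400: DF=(92451/80000 − 33/400·(0.954100+0.937500))/(1+33/400) = 4617/5000 ≈ 0.923400
step 4 [4y] swap r/1=468/18607: DF=(1 − 468/18607·(0.954100+0.937500+0.923400))/(1+468/18607) = 1133/1250 ≈ 0.906400

1 1 9541/10000
2 2 15/16
3 3 4617/5000
4 4 1133/1250
s(4y) = (1/(1133/1250) − 1)/(4) = 117/4532 ≈ 2.5816%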